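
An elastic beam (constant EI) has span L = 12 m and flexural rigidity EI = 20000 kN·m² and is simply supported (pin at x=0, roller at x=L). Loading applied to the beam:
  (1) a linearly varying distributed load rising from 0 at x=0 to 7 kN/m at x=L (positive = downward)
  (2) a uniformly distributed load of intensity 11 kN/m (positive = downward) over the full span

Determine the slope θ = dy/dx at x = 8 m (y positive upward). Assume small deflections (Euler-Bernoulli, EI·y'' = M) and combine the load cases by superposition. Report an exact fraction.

Load 1 — triangular load w₀=7 kN/m (0→w₀ over full span):
  θ_1 = -w₀(7L⁴-30L²x²+15x⁴)/(360LEI) = -7·(7·12⁴-30·12²·8²+15·8⁴)/(360·12·20000) = 637/112500 rad
Load 2 — uniform load w=11 kN/m over full span:
  θ_2 = -w(L³-6Lx²+4x³)/(24EI) = -11·(12³-6·12·8²+4·8³)/(24·20000) = 143/7500 rad
Superposition: θ = Σ θ_i = 1391/56250 rad ≈ 0.024729 rad

θ(8) = 1391/56250 rad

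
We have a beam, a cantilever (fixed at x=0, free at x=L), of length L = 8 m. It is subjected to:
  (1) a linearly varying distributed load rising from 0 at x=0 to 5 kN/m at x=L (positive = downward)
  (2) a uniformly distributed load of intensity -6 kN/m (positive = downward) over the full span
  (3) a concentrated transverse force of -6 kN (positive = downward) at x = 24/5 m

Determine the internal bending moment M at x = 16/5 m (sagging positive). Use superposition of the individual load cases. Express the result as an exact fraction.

M(16/5) = 816/25 kN·m

Load 1 — triangular load w₀=5 kN/m (0→w₀ over full span):
  M_1 = w₀Lx/2 - w₀L²/3 - w₀x³/(6L) = 5·8·(16/5)/2 - 5·8²/3 - 5·(16/5)³/(6·8) = -1152/25 kN·m
Load 2 — uniform load w=-6 kN/m over full span:
  M_2 = -w(L-x)²/2 = -(-6)·(8-(16/5))²/2 = 1728/25 kN·m
Load 3 — point force P=-6 kN at a=24/5 m (b=L-a=16/5):
  M_3 = -P(a-x)  [x≤a] = -(-6)·((24/5)-(16/5)) = 48/5 kN·m
Superposition: M = Σ M_i = 816/25 kN·m ≈ 32.640000 kN·m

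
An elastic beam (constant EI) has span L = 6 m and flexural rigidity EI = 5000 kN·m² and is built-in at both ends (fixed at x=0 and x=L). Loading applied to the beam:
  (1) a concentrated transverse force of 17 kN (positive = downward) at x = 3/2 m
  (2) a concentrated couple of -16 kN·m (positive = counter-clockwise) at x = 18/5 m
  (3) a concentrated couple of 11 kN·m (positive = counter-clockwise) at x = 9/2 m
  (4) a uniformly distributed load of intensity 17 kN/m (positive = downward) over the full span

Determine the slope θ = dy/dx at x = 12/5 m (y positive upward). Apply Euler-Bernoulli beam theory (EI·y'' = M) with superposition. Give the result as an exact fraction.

θ(12/5) = -39423/12500000 rad

Load 1 — point force P=17 kN at a=3/2 m (b=L-a=9/2):
  θ_1 = Pa²(L-x)(2bL-(3b+a)(L-x))/(2L³EI)  [x>a] = 17·(3/2)²·(6-(12/5))·(2·(9/2)·6-(3·(9/2)+(3/2))·(6-(12/5)))/(2·6³·5000) = 0 rad
Load 2 — applied couple M₀=-16 kN·m at a=18/5 m (b=L-a=12/5):
  θ_2 = (R_Ax²/2 - M_Ax)/EI  [x≤a] with R_A=-96/25, M_A=-128/25 = ((-96/25)·(12/5)²/2 - (-128/25)·(12/5))/5000 = 96/390625 rad
Load 3 — applied couple M₀=11 kN·m at a=9/2 m (b=L-a=3/2):
  θ_3 = (R_Ax²/2 - M_Ax)/EI  [x≤a] with R_A=33/16, M_A=55/16 = ((33/16)·(12/5)²/2 - (55/16)·(12/5))/5000 = -231/500000 rad
Load 4 — uniform load w=17 kN/m over full span:
  θ_4 = -wx(L-x)(L-2x)/(12EI) = -17·(12/5)·(6-(12/5))·(6-2·(12/5))/(12·5000) = -459/156250 rad
Superposition: θ = Σ θ_i = -39423/12500000 rad ≈ -0.003154 rad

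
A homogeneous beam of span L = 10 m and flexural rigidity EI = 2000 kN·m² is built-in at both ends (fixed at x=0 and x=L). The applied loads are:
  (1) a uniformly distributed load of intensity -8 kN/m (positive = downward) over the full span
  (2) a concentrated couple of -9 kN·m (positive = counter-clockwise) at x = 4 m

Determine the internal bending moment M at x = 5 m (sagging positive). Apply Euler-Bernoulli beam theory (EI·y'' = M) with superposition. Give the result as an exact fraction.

M(5) = -446/15 kN·m

Load 1 — uniform load w=-8 kN/m over full span:
  M_1 = wLx/2 - wL²/12 - wx²/2 = (-8)·10·5/2 - (-8)·10²/12 - (-8)·5²/2 = -100/3 kN·m
Load 2 — applied couple M₀=-9 kN·m at a=4 m (b=L-a=6):
  M_2 = R_Ax - M_A - M₀  [x>a] with R_A=-162/125, M_A=-27/25 = (-162/125)·5 - (-27/25) - (-9) = 18/5 kN·m
Superposition: M = Σ M_i = -446/15 kN·m ≈ -29.733333 kN·m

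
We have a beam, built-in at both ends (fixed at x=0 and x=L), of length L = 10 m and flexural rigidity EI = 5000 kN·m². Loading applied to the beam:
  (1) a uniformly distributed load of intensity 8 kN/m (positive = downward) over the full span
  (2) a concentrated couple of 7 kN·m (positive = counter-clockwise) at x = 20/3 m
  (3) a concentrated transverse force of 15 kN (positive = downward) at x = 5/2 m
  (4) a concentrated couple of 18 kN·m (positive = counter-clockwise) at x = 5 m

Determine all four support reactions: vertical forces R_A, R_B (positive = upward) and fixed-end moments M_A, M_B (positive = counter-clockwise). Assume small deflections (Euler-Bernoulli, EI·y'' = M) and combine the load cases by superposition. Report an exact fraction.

Load 1 — uniform load w=8 kN/m over full span:
  R_A = wL/2 = 8·10/2 = 40 kN
  M_A = wL²/12 = 8·10²/12 = 200/3 kN·m
  R_B = wL/2 = 8·10/2 = 40 kN
  M_B = -wL²/12 = -8·10²/12 = -200/3 kN·m
Load 2 — applied couple M₀=7 kN·m at a=20/3 m (b=L-a=10/3):
  R_A = 6M₀ab/L³ = 6·7·(20/3)·(10/3)/10³ = 14/15 kN
  M_A = M₀b(2a-b)/L² = 7·(10/3)·(2·(20/3)-(10/3))/10² = 7/3 kN·m
  R_B = -6M₀ab/L³ = -6·7·(20/3)·(10/3)/10³ = -14/15 kN
  M_B = M₀a(2b-a)/L² = 7·(20/3)·(2·(10/3)-(20/3))/10² = 0 kN·m
Load 3 — point force P=15 kN at a=5/2 m (b=L-a=15/2):
  R_A = Pb²(3a+b)/L³ = 15·(15/2)²·(3·(5/2)+(15/2))/10³ = 405/32 kN
  M_A = Pab²/L² = 15·(5/2)·(15/2)²/10² = 675/32 kN·m
  R_B = Pa²(a+3b)/L³ = 15·(5/2)²·((5/2)+3·(15/2))/10³ = 75/32 kN
  M_B = -Pa²b/L² = -15·(5/2)²·(15/2)/10² = -225/32 kN·m
Load 4 — applied couple M₀=18 kN·m at a=5 m (b=L-a=5):
  R_A = 6M₀ab/L³ = 6·18·5·5/10³ = 27/10 kN
  M_A = M₀b(2a-b)/L² = 18·5·(2·5-5)/10² = 9/2 kN·m
  R_B = -6M₀ab/L³ = -6·18·5·5/10³ = -27/10 kN
  M_B = M₀a(2b-a)/L² = 18·5·(2·5-5)/10² = 9/2 kN·m
Superposition: R_A = 27019/480 kN, M_A = 3027/32 kN·m, R_B = 18581/480 kN, M_B = -6643/96 kN·m

R_A = 27019/480 kN, M_A = 3027/32 kN·m, R_B = 18581/480 kN, M_B = -6643/96 kN·m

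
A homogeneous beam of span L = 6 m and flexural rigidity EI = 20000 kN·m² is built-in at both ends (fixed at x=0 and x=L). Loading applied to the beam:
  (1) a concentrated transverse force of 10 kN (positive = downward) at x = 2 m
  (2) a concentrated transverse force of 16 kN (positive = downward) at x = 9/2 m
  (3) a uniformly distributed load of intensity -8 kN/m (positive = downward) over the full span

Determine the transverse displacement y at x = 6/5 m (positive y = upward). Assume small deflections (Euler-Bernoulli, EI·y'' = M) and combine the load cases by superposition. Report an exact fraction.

y(6/5) = 8011/37500000 m

Load 1 — point force P=10 kN at a=2 m (b=L-a=4):
  y_1 = -Pb²x²(3aL-(3a+b)x)/(6L³EI)  [x≤a] = -10·4²·(6/5)²·(3·2·6-(3·2+4)·(6/5))/(6·6³·20000) = -2/9375 m
Load 2 — point force P=16 kN at a=9/2 m (b=L-a=3/2):
  y_2 = -Pb²x²(3aL-(3a+b)x)/(6L³EI)  [x≤a] = -16·(3/2)²·(6/5)²·(3·(9/2)·6-(3·(9/2)+(3/2))·(6/5))/(6·6³·20000) = -63/500000 m
Load 3 — uniform load w=-8 kN/m over full span:
  y_3 = -wx²(L-x)²/(24EI) = -(-8)·(6/5)²·(6-(6/5))²/(24·20000) = 216/390625 m
Superposition: y = Σ y_i = 8011/37500000 m ≈ 0.000214 m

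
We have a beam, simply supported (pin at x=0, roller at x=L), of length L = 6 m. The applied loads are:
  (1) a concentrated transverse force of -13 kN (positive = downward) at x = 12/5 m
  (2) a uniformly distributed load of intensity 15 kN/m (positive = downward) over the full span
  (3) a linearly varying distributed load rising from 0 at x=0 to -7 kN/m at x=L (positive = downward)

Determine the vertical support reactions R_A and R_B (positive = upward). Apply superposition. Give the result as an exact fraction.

R_A = 151/5 kN, R_B = 129/5 kN

Load 1 — point force P=-13 kN at a=12/5 m (b=L-a=18/5):
  R_A = Pb/L = (-13)·(18/5)/6 = -39/5 kN
  R_B = Pa/L = (-13)·(12/5)/6 = -26/5 kN
Load 2 — uniform load w=15 kN/m over full span:
  R_A = wL/2 = 15·6/2 = 45 kN
  R_B = wL/2 = 15·6/2 = 45 kN
Load 3 — triangular load w₀=-7 kN/m (0→w₀ over full span):
  R_A = w₀L/6 = (-7)·6/6 = -7 kN
  R_B = w₀L/3 = (-7)·6/3 = -14 kN
Superposition: R_A = 151/5 kN, R_B = 129/5 kN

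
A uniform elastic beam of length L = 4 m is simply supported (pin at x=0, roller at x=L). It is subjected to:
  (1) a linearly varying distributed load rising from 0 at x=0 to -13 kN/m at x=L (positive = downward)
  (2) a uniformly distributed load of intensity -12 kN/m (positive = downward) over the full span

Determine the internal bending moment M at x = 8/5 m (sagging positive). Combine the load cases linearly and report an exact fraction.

M(8/5) = -4336/125 kN·m

Load 1 — triangular load w₀=-13 kN/m (0→w₀ over full span):
  M_1 = w₀Lx/6 - w₀x³/(6L) = (-13)·4·(8/5)/6 - (-13)·(8/5)³/(6·4) = -1456/125 kN·m
Load 2 — uniform load w=-12 kN/m over full span:
  M_2 = wx(L-x)/2 = (-12)·(8/5)·(4-(8/5))/2 = -576/25 kN·m
Superposition: M = Σ M_i = -4336/125 kN·m ≈ -34.688000 kN·m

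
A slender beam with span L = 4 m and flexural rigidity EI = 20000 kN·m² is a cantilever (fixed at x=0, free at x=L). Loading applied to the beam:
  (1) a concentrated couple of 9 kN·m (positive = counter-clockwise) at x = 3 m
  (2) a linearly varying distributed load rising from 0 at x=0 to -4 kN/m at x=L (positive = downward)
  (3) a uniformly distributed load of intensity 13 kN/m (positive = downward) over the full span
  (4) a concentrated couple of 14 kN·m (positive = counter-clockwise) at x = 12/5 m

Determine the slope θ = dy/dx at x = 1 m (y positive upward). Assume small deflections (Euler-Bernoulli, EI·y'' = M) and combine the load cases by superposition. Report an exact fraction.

Load 1 — applied couple M₀=9 kN·m at a=3 m (b=L-a=1):
  θ_1 = M₀x/EI  [x≤a] = 9·1/20000 = 9/20000 rad
Load 2 — triangular load w₀=-4 kN/m (0→w₀ over full span):
  θ_2 = (w₀Lx²/4-w₀L²x/3-w₀x⁴/(24L))/EI = ((-4)·4·1²/4-(-4)·4²·1/3-(-4)·1⁴/(24·4))/20000 = 139/160000 rad
Load 3 — uniform load w=13 kN/m over full span:
  θ_3 = -wx(x²-3Lx+3L²)/(6EI) = -13·1·(1²-3·4·1+3·4²)/(6·20000) = -481/120000 rad
Load 4 — applied couple M₀=14 kN·m at a=12/5 m (b=L-a=8/5):
  θ_4 = M₀x/EI  [x≤a] = 14·1/20000 = 7/10000 rad
Superposition: θ = Σ θ_i = -191/96000 rad ≈ -0.001990 rad

θ(1) = -191/96000 rad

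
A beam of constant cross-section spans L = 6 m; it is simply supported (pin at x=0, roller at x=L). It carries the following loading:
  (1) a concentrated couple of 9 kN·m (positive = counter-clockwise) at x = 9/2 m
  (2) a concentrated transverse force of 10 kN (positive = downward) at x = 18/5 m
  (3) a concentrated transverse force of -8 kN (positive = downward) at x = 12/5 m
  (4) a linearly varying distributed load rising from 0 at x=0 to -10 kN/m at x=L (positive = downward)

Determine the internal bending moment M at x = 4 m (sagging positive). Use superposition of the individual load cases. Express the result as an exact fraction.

M(4) = -478/45 kN·m

Load 1 — applied couple M₀=9 kN·m at a=9/2 m (b=L-a=3/2):
  M_1 = M₀x/L  [x≤a] = 9·4/6 = 6 kN·m
Load 2 — point force P=10 kN at a=18/5 m (b=L-a=12/5):
  M_2 = Pa(L-x)/L  [x>a] = 10·(18/5)·(6-4)/6 = 12 kN·m
Load 3 — point force P=-8 kN at a=12/5 m (b=L-a=18/5):
  M_3 = Pa(L-x)/L  [x>a] = (-8)·(12/5)·(6-4)/6 = -32/5 kN·m
Load 4 — triangular load w₀=-10 kN/m (0→w₀ over full span):
  M_4 = w₀Lx/6 - w₀x³/(6L) = (-10)·6·4/6 - (-10)·4³/(6·6) = -200/9 kN·m
Superposition: M = Σ M_i = -478/45 kN·m ≈ -10.622222 kN·m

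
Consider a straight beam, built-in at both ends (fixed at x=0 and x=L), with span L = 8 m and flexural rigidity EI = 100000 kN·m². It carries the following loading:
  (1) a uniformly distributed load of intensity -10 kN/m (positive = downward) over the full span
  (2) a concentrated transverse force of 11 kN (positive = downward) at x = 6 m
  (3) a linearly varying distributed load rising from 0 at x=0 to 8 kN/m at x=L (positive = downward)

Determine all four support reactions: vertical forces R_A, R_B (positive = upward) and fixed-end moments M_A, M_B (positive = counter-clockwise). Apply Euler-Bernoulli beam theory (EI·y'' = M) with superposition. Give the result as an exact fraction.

R_A = -4589/160 kN, M_A = -3857/120 kN·m, R_B = -1331/160 kN, M_B = 1843/120 kN·m

Load 1 — uniform load w=-10 kN/m over full span:
  R_A = wL/2 = (-10)·8/2 = -40 kN
  M_A = wL²/12 = (-10)·8²/12 = -160/3 kN·m
  R_B = wL/2 = (-10)·8/2 = -40 kN
  M_B = -wL²/12 = -(-10)·8²/12 = 160/3 kN·m
Load 2 — point force P=11 kN at a=6 m (b=L-a=2):
  R_A = Pb²(3a+b)/L³ = 11·2²·(3·6+2)/8³ = 55/32 kN
  M_A = Pab²/L² = 11·6·2²/8² = 33/8 kN·m
  R_B = Pa²(a+3b)/L³ = 11·6²·(6+3·2)/8³ = 297/32 kN
  M_B = -Pa²b/L² = -11·6²·2/8² = -99/8 kN·m
Load 3 — triangular load w₀=8 kN/m (0→w₀ over full span):
  R_A = 3w₀L/20 = 3·8·8/20 = 48/5 kN
  M_A = w₀L²/30 = 8·8²/30 = 256/15 kN·m
  R_B = 7w₀L/20 = 7·8·8/20 = 112/5 kN
  M_B = -w₀L²/20 = -8·8²/20 = -128/5 kN·m
Superposition: R_A = -4589/160 kN, M_A = -3857/120 kN·m, R_B = -1331/160 kN, M_B = 1843/120 kN·m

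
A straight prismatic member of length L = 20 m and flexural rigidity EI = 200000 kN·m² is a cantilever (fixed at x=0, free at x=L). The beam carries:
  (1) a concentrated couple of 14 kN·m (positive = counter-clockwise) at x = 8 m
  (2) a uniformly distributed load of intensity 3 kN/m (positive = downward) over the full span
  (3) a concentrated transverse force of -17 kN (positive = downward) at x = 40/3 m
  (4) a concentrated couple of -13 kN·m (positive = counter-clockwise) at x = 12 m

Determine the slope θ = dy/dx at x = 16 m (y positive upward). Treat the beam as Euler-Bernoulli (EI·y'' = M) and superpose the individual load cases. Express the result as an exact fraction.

Load 1 — applied couple M₀=14 kN·m at a=8 m (b=L-a=12):
  θ_1 = M₀a/EI  [x>a] = 14·8/200000 = 7/12500 rad
Load 2 — uniform load w=3 kN/m over full span:
  θ_2 = -wx(x²-3Lx+3L²)/(6EI) = -3·16·(16²-3·20·16+3·20²)/(6·200000) = -62/3125 rad
Load 3 — point force P=-17 kN at a=40/3 m (b=L-a=20/3):
  θ_3 = -Pa²/(2EI)  [x>a] = -(-17)·(40/3)²/(2·200000) = 17/2250 rad
Load 4 — applied couple M₀=-13 kN·m at a=12 m (b=L-a=8):
  θ_4 = M₀a/EI  [x>a] = (-13)·12/200000 = -39/50000 rad
Superposition: θ = Σ θ_i = -5627/450000 rad ≈ -0.012504 rad

θ(16) = -5627/450000 rad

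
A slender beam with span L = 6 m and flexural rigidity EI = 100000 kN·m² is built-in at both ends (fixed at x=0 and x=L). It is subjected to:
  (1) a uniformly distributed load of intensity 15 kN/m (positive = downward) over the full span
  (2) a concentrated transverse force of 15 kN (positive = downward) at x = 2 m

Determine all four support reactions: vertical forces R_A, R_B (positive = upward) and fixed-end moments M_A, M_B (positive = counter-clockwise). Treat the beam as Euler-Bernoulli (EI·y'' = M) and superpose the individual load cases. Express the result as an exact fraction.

Load 1 — uniform load w=15 kN/m over full span:
  R_A = wL/2 = 15·6/2 = 45 kN
  M_A = wL²/12 = 15·6²/12 = 45 kN·m
  R_B = wL/2 = 15·6/2 = 45 kN
  M_B = -wL²/12 = -15·6²/12 = -45 kN·m
Load 2 — point force P=15 kN at a=2 m (b=L-a=4):
  R_A = Pb²(3a+b)/L³ = 15·4²·(3·2+4)/6³ = 100/9 kN
  M_A = Pab²/L² = 15·2·4²/6² = 40/3 kN·m
  R_B = Pa²(a+3b)/L³ = 15·2²·(2+3·4)/6³ = 35/9 kN
  M_B = -Pa²b/L² = -15·2²·4/6² = -20/3 kN·m
Superposition: R_A = 505/9 kN, M_A = 175/3 kN·m, R_B = 440/9 kN, M_B = -155/3 kN·m

R_A = 505/9 kN, M_A = 175/3 kN·m, R_B = 440/9 kN, M_B = -155/3 kN·m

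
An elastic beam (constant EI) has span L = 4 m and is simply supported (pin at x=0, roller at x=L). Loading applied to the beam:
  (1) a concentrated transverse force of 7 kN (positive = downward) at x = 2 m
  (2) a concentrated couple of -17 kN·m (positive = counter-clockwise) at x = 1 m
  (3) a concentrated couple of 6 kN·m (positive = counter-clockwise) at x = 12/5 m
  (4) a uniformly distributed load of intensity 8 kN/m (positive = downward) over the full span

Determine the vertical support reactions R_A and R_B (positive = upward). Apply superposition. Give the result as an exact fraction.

Load 1 — point force P=7 kN at a=2 m (b=L-a=2):
  R_A = Pb/L = 7·2/4 = 7/2 kN
  R_B = Pa/L = 7·2/4 = 7/2 kN
Load 2 — applied couple M₀=-17 kN·m at a=1 m (b=L-a=3):
  R_A = M₀/L = (-17)/4 = -17/4 kN
  R_B = -M₀/L = -(-17)/4 = 17/4 kN
Load 3 — applied couple M₀=6 kN·m at a=12/5 m (b=L-a=8/5):
  R_A = M₀/L = 6/4 = 3/2 kN
  R_B = -M₀/L = -6/4 = -3/2 kN
Load 4 — uniform load w=8 kN/m over full span:
  R_A = wL/2 = 8·4/2 = 16 kN
  R_B = wL/2 = 8·4/2 = 16 kN
Superposition: R_A = 67/4 kN, R_B = 89/4 kN

R_A = 67/4 kN, R_B = 89/4 kN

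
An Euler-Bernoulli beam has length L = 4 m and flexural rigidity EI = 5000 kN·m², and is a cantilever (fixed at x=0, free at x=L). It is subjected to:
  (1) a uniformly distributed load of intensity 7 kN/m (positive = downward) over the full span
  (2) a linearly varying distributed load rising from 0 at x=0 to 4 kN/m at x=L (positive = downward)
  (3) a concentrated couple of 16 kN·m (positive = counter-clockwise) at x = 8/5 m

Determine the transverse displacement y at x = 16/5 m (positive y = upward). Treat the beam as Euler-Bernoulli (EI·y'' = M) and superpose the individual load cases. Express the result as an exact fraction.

y(16/5) = -334528/9765625 m

Load 1 — uniform load w=7 kN/m over full span:
  y_1 = -wx²(x²-4Lx+6L²)/(24EI) = -7·(16/5)²·((16/5)²-4·4·(16/5)+6·4²)/(24·5000) = -38528/1171875 m
Load 2 — triangular load w₀=4 kN/m (0→w₀ over full span):
  y_2 = (w₀Lx³/12-w₀L²x²/6-w₀x⁵/(120L))/EI = (4·4·(16/5)³/12-4·4²·(16/5)²/6-4·(16/5)⁵/(120·4))/5000 = -400384/29296875 m
Load 3 — applied couple M₀=16 kN·m at a=8/5 m (b=L-a=12/5):
  y_3 = M₀a(2x-a)/(2EI)  [x>a] = 16·(8/5)·(2·(16/5)-(8/5))/(2·5000) = 192/15625 m
Superposition: y = Σ y_i = -334528/9765625 m ≈ -0.034256 m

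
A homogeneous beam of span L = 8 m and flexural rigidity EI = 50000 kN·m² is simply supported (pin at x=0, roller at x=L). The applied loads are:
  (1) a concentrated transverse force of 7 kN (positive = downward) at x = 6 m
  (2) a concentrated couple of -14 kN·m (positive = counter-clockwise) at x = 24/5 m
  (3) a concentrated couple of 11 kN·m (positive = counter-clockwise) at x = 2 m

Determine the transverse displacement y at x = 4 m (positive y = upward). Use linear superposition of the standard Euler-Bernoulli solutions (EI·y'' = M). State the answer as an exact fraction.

Load 1 — point force P=7 kN at a=6 m (b=L-a=2):
  y_1 = -Pbx(L²-b²-x²)/(6LEI)  [x≤a] = -7·2·4·(8²-2²-4²)/(6·8·50000) = -77/75000 m
Load 2 — applied couple M₀=-14 kN·m at a=24/5 m (b=L-a=16/5):
  y_2 = (M₀x³/(6L)+C₁x)/EI  [x≤a] with C₁=M₀(3b²-L²)/(6L)=728/75 = ((-14)·4³/(6·8)+(728/75)·4)/50000 = 63/156250 m
Load 3 — applied couple M₀=11 kN·m at a=2 m (b=L-a=6):
  y_3 = (M₀x³/(6L)-M₀(x-a)²/2+C₁x)/EI  [x>a] with C₁=M₀(3b²-L²)/(6L)=121/12 = (11·4³/(6·8)-11·(4-2)²/2+(121/12)·4)/50000 = 33/50000 m
Superposition: y = Σ y_i = 137/3750000 m ≈ 0.000037 m

y(4) = 137/3750000 m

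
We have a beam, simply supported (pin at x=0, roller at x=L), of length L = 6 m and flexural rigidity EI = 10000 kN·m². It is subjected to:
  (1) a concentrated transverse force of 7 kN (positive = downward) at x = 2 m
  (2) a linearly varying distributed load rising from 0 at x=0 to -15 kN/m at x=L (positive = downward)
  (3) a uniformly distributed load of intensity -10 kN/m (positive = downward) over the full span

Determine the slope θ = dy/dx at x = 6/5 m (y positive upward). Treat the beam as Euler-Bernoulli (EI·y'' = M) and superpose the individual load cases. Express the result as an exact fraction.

Load 1 — point force P=7 kN at a=2 m (b=L-a=4):
  θ_1 = -Pb(L²-b²-3x²)/(6LEI)  [x≤a] = -7·4·(6²-4²-3·(6/5)²)/(6·6·10000) = -343/281250 rad
Load 2 — triangular load w₀=-15 kN/m (0→w₀ over full span):
  θ_2 = -w₀(7L⁴-30L²x²+15x⁴)/(360LEI) = -(-15)·(7·6⁴-30·6²·(6/5)²+15·(6/5)⁴)/(360·6·10000) = 819/156250 rad
Load 3 — uniform load w=-10 kN/m over full span:
  θ_3 = -w(L³-6Lx²+4x³)/(24EI) = -(-10)·(6³-6·6·(6/5)²+4·(6/5)³)/(24·10000) = 891/125000 rad
Superposition: θ = Σ θ_i = 62719/5625000 rad ≈ 0.011150 rad

θ(6/5) = 62719/5625000 rad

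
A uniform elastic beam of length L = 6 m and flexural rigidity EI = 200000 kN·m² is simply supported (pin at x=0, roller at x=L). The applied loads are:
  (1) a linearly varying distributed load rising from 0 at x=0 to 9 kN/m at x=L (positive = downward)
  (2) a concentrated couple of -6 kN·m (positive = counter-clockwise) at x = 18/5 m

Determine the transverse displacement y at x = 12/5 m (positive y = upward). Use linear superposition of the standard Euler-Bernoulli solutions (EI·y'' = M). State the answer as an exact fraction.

y(12/5) = -257013/781250000 m

Load 1 — triangular load w₀=9 kN/m (0→w₀ over full span):
  y_1 = -w₀x(7L⁴-10L²x²+3x⁴)/(360LEI) = -9·(12/5)·(7·6⁴-10·6²·(12/5)²+3·(12/5)⁴)/(360·6·200000) = -277263/781250000 m
Load 2 — applied couple M₀=-6 kN·m at a=18/5 m (b=L-a=12/5):
  y_2 = (M₀x³/(6L)+C₁x)/EI  [x≤a] with C₁=M₀(3b²-L²)/(6L)=78/25 = ((-6)·(12/5)³/(6·6)+(78/25)·(12/5))/200000 = 81/3125000 m
Superposition: y = Σ y_i = -257013/781250000 m ≈ -0.000329 m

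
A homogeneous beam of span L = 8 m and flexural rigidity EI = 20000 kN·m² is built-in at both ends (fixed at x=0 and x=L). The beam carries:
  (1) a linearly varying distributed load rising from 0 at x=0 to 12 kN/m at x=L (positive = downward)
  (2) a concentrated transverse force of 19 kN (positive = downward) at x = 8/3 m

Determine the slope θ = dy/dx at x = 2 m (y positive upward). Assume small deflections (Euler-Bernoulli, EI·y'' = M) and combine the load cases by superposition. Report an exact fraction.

θ(2) = -1813/900000 rad

Load 1 — triangular load w₀=12 kN/m (0→w₀ over full span):
  θ_1 = -w₀(2x(L-x)(L-2x)(x+2L)+x²(L-x)²)/(120LEI) = -12·(2·2·(8-2)·(8-2·2)·(2+2·8)+2²·(8-2)²)/(120·8·20000) = -117/100000 rad
Load 2 — point force P=19 kN at a=8/3 m (b=L-a=16/3):
  θ_2 = -Pb²x(2aL-(3a+b)x)/(2L³EI)  [x≤a] = -19·(16/3)²·2·(2·(8/3)·8-(3·(8/3)+(16/3))·2)/(2·8³·20000) = -19/22500 rad
Superposition: θ = Σ θ_i = -1813/900000 rad ≈ -0.002014 rad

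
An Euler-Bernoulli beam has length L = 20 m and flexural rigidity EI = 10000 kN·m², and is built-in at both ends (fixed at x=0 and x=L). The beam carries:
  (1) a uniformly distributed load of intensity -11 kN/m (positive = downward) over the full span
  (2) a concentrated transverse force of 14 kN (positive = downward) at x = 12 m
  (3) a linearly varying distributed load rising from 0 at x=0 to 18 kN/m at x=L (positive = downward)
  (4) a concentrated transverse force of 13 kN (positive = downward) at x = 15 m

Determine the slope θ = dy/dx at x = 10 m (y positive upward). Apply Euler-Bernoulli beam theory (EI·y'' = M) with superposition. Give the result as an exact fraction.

θ(10) = -9417/800000 rad

Load 1 — uniform load w=-11 kN/m over full span:
  θ_1 = -wx(L-x)(L-2x)/(12EI) = -(-11)·10·(20-10)·(20-2·10)/(12·10000) = 0 rad
Load 2 — point force P=14 kN at a=12 m (b=L-a=8):
  θ_2 = -Pb²x(2aL-(3a+b)x)/(2L³EI)  [x≤a] = -14·8²·10·(2·12·20-(3·12+8)·10)/(2·20³·10000) = -7/3125 rad
Load 3 — triangular load w₀=18 kN/m (0→w₀ over full span):
  θ_3 = -w₀(2x(L-x)(L-2x)(x+2L)+x²(L-x)²)/(120LEI) = -18·(2·10·(20-10)·(20-2·10)·(10+2·20)+10²·(20-10)²)/(120·20·10000) = -3/400 rad
Load 4 — point force P=13 kN at a=15 m (b=L-a=5):
  θ_4 = -Pb²x(2aL-(3a+b)x)/(2L³EI)  [x≤a] = -13·5²·10·(2·15·20-(3·15+5)·10)/(2·20³·10000) = -13/6400 rad
Superposition: θ = Σ θ_i = -9417/800000 rad ≈ -0.011771 rad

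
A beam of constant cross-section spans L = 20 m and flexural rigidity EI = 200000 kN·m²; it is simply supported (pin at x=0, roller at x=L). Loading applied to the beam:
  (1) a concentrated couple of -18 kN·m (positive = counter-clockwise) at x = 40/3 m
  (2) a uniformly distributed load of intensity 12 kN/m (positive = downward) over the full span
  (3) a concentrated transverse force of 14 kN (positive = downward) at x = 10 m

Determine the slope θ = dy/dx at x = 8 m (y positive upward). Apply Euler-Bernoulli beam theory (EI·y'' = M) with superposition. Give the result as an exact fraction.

θ(8) = -3247/500000 rad

Load 1 — applied couple M₀=-18 kN·m at a=40/3 m (b=L-a=20/3):
  θ_1 = (M₀x²/(2L)+C₁)/EI  [x≤a] with C₁=M₀(3b²-L²)/(6L)=40 = ((-18)·8²/(2·20)+40)/200000 = 7/125000 rad
Load 2 — uniform load w=12 kN/m over full span:
  θ_2 = -w(L³-6Lx²+4x³)/(24EI) = -12·(20³-6·20·8²+4·8³)/(24·200000) = -37/6250 rad
Load 3 — point force P=14 kN at a=10 m (b=L-a=10):
  θ_3 = -Pb(L²-b²-3x²)/(6LEI)  [x≤a] = -14·10·(20²-10²-3·8²)/(6·20·200000) = -63/100000 rad
Superposition: θ = Σ θ_i = -3247/500000 rad ≈ -0.006494 rad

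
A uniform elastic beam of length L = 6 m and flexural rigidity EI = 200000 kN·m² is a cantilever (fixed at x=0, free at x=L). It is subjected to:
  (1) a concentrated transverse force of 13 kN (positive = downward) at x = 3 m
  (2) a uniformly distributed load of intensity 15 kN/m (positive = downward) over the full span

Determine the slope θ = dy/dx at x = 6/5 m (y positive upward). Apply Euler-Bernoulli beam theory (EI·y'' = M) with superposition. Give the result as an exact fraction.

θ(6/5) = -1881/1250000 rad

Load 1 — point force P=13 kN at a=3 m (b=L-a=3):
  θ_1 = -Px(2a-x)/(2EI)  [x≤a] = -13·(6/5)·(2·3-(6/5))/(2·200000) = -117/625000 rad
Load 2 — uniform load w=15 kN/m over full span:
  θ_2 = -wx(x²-3Lx+3L²)/(6EI) = -15·(6/5)·((6/5)²-3·6·(6/5)+3·6²)/(6·200000) = -1647/1250000 rad
Superposition: θ = Σ θ_i = -1881/1250000 rad ≈ -0.001505 rad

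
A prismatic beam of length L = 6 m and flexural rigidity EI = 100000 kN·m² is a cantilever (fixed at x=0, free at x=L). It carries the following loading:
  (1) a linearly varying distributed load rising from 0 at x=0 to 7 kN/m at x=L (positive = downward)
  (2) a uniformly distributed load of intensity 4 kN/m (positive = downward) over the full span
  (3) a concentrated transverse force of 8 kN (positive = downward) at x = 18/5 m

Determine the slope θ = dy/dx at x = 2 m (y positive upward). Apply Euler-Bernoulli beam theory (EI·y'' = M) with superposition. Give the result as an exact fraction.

Load 1 — triangular load w₀=7 kN/m (0→w₀ over full span):
  θ_1 = (w₀Lx²/4-w₀L²x/3-w₀x⁴/(24L))/EI = (7·6·2²/4-7·6²·2/3-7·2⁴/(24·6))/100000 = -1141/900000 rad
Load 2 — uniform load w=4 kN/m over full span:
  θ_2 = -wx(x²-3Lx+3L²)/(6EI) = -4·2·(2²-3·6·2+3·6²)/(6·100000) = -19/18750 rad
Load 3 — point force P=8 kN at a=18/5 m (b=L-a=12/5):
  θ_3 = -Px(2a-x)/(2EI)  [x≤a] = -8·2·(2·(18/5)-2)/(2·100000) = -13/31250 rad
Superposition: θ = Σ θ_i = -12137/4500000 rad ≈ -0.002697 rad

θ(2) = -12137/4500000 rad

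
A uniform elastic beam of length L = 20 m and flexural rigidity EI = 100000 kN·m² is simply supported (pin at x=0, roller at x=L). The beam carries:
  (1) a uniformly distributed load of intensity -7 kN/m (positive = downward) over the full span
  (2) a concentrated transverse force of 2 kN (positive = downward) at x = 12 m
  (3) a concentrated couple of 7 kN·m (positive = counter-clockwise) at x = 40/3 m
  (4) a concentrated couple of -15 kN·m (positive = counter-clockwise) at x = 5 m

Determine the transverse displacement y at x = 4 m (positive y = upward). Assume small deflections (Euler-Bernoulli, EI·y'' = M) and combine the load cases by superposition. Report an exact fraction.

Load 1 — uniform load w=-7 kN/m over full span:
  y_1 = -wx(L³-2Lx²+x³)/(24EI) = -(-7)·4·(20³-2·20·4²+4³)/(24·100000) = 812/9375 m
Load 2 — point force P=2 kN at a=12 m (b=L-a=8):
  y_2 = -Pbx(L²-b²-x²)/(6LEI)  [x≤a] = -2·8·4·(20²-8²-4²)/(6·20·100000) = -16/9375 m
Load 3 — applied couple M₀=7 kN·m at a=40/3 m (b=L-a=20/3):
  y_3 = (M₀x³/(6L)+C₁x)/EI  [x≤a] with C₁=M₀(3b²-L²)/(6L)=-140/9 = (7·4³/(6·20)+(-140/9)·4)/100000 = -329/562500 m
Load 4 — applied couple M₀=-15 kN·m at a=5 m (b=L-a=15):
  y_4 = (M₀x³/(6L)+C₁x)/EI  [x≤a] with C₁=M₀(3b²-L²)/(6L)=-275/8 = ((-15)·4³/(6·20)+(-275/8)·4)/100000 = -291/200000 m
Superposition: y = Σ y_i = 745801/9000000 m ≈ 0.082867 m

y(4) = 745801/9000000 m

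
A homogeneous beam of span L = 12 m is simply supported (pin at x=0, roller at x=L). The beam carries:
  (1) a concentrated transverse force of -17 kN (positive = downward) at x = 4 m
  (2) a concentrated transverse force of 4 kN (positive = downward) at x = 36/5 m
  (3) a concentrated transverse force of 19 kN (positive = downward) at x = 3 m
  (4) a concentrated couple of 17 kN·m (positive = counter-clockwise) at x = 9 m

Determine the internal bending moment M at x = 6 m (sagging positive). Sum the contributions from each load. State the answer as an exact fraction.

M(6) = 63/5 kN·m

Load 1 — point force P=-17 kN at a=4 m (b=L-a=8):
  M_1 = Pa(L-x)/L  [x>a] = (-17)·4·(12-6)/12 = -34 kN·m
Load 2 — point force P=4 kN at a=36/5 m (b=L-a=24/5):
  M_2 = Pbx/L  [x≤a] = 4·(24/5)·6/12 = 48/5 kN·m
Load 3 — point force P=19 kN at a=3 m (b=L-a=9):
  M_3 = Pa(L-x)/L  [x>a] = 19·3·(12-6)/12 = 57/2 kN·m
Load 4 — applied couple M₀=17 kN·m at a=9 m (b=L-a=3):
  M_4 = M₀x/L  [x≤a] = 17·6/12 = 17/2 kN·m
Superposition: M = Σ M_i = 63/5 kN·m ≈ 12.600000 kN·m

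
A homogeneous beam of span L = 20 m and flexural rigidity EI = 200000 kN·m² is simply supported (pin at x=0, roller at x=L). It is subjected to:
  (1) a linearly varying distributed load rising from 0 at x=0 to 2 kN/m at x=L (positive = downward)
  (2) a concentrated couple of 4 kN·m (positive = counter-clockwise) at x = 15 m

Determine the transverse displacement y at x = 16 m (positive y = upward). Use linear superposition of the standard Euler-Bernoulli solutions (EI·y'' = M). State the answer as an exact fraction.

Load 1 — triangular load w₀=2 kN/m (0→w₀ over full span):
  y_1 = -w₀x(7L⁴-10L²x²+3x⁴)/(360LEI) = -2·16·(7·20⁴-10·20²·16²+3·16⁴)/(360·20·200000) = -508/78125 m
Load 2 — applied couple M₀=4 kN·m at a=15 m (b=L-a=5):
  y_2 = (M₀x³/(6L)-M₀(x-a)²/2+C₁x)/EI  [x>a] with C₁=M₀(3b²-L²)/(6L)=-65/6 = (4·16³/(6·20)-4·(16-15)²/2+(-65/6)·16)/200000 = -97/500000 m
Superposition: y = Σ y_i = -16741/2500000 m ≈ -0.006696 m

y(16) = -16741/2500000 m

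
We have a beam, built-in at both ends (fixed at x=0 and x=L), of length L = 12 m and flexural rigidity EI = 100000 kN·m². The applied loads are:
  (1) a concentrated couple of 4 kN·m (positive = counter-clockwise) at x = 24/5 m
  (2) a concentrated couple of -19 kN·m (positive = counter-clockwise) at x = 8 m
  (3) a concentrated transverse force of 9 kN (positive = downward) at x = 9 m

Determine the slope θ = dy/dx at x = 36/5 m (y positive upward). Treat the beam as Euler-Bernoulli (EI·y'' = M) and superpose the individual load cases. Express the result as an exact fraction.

θ(36/5) = -1521/15625000 rad

Load 1 — applied couple M₀=4 kN·m at a=24/5 m (b=L-a=36/5):
  θ_1 = (R_Ax²/2 - M_Ax - M₀(x-a))/EI  [x>a] with R_A=12/25, M_A=12/25 = ((12/25)·(36/5)²/2 - (12/25)·(36/5) - 4·((36/5)-(24/5)))/100000 = -12/1953125 rad
Load 2 — applied couple M₀=-19 kN·m at a=8 m (b=L-a=4):
  θ_2 = (R_Ax²/2 - M_Ax)/EI  [x≤a] with R_A=-19/9, M_A=-19/3 = ((-19/9)·(36/5)²/2 - (-19/3)·(36/5))/100000 = -57/625000 rad
Load 3 — point force P=9 kN at a=9 m (b=L-a=3):
  θ_3 = -Pb²x(2aL-(3a+b)x)/(2L³EI)  [x≤a] = -9·3²·(36/5)·(2·9·12-(3·9+3)·(36/5))/(2·12³·100000) = 0 rad
Superposition: θ = Σ θ_i = -1521/15625000 rad ≈ -0.000097 rad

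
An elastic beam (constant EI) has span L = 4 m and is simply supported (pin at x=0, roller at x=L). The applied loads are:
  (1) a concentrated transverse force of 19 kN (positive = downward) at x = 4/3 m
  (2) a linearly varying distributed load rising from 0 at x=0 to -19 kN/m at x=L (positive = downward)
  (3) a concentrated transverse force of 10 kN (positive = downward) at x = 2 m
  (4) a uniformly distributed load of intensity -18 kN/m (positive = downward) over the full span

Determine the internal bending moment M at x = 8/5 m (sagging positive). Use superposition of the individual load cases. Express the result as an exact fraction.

M(8/5) = -3548/125 kN·m

Load 1 — point force P=19 kN at a=4/3 m (b=L-a=8/3):
  M_1 = Pa(L-x)/L  [x>a] = 19·(4/3)·(4-(8/5))/4 = 76/5 kN·m
Load 2 — triangular load w₀=-19 kN/m (0→w₀ over full span):
  M_2 = w₀Lx/6 - w₀x³/(6L) = (-19)·4·(8/5)/6 - (-19)·(8/5)³/(6·4) = -2128/125 kN·m
Load 3 — point force P=10 kN at a=2 m (b=L-a=2):
  M_3 = Pbx/L  [x≤a] = 10·2·(8/5)/4 = 8 kN·m
Load 4 — uniform load w=-18 kN/m over full span:
  M_4 = wx(L-x)/2 = (-18)·(8/5)·(4-(8/5))/2 = -864/25 kN·m
Superposition: M = Σ M_i = -3548/125 kN·m ≈ -28.384000 kN·m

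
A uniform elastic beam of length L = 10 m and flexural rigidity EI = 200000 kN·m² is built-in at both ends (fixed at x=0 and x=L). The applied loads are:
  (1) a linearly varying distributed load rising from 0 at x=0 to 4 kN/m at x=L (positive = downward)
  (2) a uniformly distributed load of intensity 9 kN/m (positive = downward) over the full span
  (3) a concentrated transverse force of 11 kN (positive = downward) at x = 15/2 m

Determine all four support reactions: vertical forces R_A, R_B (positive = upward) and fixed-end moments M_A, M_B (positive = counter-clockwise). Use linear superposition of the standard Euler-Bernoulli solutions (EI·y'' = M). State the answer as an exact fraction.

R_A = 1687/32 kN, M_A = 8975/96 kN·m, R_B = 2185/32 kN, M_B = -3535/32 kN·m

Load 1 — triangular load w₀=4 kN/m (0→w₀ over full span):
  R_A = 3w₀L/20 = 3·4·10/20 = 6 kN
  M_A = w₀L²/30 = 4·10²/30 = 40/3 kN·m
  R_B = 7w₀L/20 = 7·4·10/20 = 14 kN
  M_B = -w₀L²/20 = -4·10²/20 = -20 kN·m
Load 2 — uniform load w=9 kN/m over full span:
  R_A = wL/2 = 9·10/2 = 45 kN
  M_A = wL²/12 = 9·10²/12 = 75 kN·m
  R_B = wL/2 = 9·10/2 = 45 kN
  M_B = -wL²/12 = -9·10²/12 = -75 kN·m
Load 3 — point force P=11 kN at a=15/2 m (b=L-a=5/2):
  R_A = Pb²(3a+b)/L³ = 11·(5/2)²·(3·(15/2)+(5/2))/10³ = 55/32 kN
  M_A = Pab²/L² = 11·(15/2)·(5/2)²/10² = 165/32 kN·m
  R_B = Pa²(a+3b)/L³ = 11·(15/2)²·((15/2)+3·(5/2))/10³ = 297/32 kN
  M_B = -Pa²b/L² = -11·(15/2)²·(5/2)/10² = -495/32 kN·m
Superposition: R_A = 1687/32 kN, M_A = 8975/96 kN·m, R_B = 2185/32 kN, M_B = -3535/32 kN·m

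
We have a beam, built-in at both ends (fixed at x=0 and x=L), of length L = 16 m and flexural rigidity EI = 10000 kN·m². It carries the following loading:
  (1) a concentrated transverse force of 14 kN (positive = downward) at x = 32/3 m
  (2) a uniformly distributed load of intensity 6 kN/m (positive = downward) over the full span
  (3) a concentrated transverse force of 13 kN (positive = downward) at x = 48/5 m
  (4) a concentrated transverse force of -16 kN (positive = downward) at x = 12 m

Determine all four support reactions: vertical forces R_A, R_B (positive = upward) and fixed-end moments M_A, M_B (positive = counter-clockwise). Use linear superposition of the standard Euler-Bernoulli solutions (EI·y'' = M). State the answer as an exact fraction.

Load 1 — point force P=14 kN at a=32/3 m (b=L-a=16/3):
  R_A = Pb²(3a+b)/L³ = 14·(16/3)²·(3·(32/3)+(16/3))/16³ = 98/27 kN
  M_A = Pab²/L² = 14·(32/3)·(16/3)²/16² = 448/27 kN·m
  R_B = Pa²(a+3b)/L³ = 14·(32/3)²·((32/3)+3·(16/3))/16³ = 280/27 kN
  M_B = -Pa²b/L² = -14·(32/3)²·(16/3)/16² = -896/27 kN·m
Load 2 — uniform load w=6 kN/m over full span:
  R_A = wL/2 = 6·16/2 = 48 kN
  M_A = wL²/12 = 6·16²/12 = 128 kN·m
  R_B = wL/2 = 6·16/2 = 48 kN
  M_B = -wL²/12 = -6·16²/12 = -128 kN·m
Load 3 — point force P=13 kN at a=48/5 m (b=L-a=32/5):
  R_A = Pb²(3a+b)/L³ = 13·(32/5)²·(3·(48/5)+(32/5))/16³ = 572/125 kN
  M_A = Pab²/L² = 13·(48/5)·(32/5)²/16² = 2496/125 kN·m
  R_B = Pa²(a+3b)/L³ = 13·(48/5)²·((48/5)+3·(32/5))/16³ = 1053/125 kN
  M_B = -Pa²b/L² = -13·(48/5)²·(32/5)/16² = -3744/125 kN·m
Load 4 — point force P=-16 kN at a=12 m (b=L-a=4):
  R_A = Pb²(3a+b)/L³ = (-16)·4²·(3·12+4)/16³ = -5/2 kN
  M_A = Pab²/L² = (-16)·12·4²/16² = -12 kN·m
  R_B = Pa²(a+3b)/L³ = (-16)·12²·(12+3·4)/16³ = -27/2 kN
  M_B = -Pa²b/L² = -(-16)·12²·4/16² = 36 kN·m
Superposition: R_A = 362513/6750 kN, M_A = 514892/3375 kN·m, R_B = 359737/6750 kN, M_B = -523588/3375 kN·m

R_A = 362513/6750 kN, M_A = 514892/3375 kN·m, R_B = 359737/6750 kN, M_B = -523588/3375 kN·m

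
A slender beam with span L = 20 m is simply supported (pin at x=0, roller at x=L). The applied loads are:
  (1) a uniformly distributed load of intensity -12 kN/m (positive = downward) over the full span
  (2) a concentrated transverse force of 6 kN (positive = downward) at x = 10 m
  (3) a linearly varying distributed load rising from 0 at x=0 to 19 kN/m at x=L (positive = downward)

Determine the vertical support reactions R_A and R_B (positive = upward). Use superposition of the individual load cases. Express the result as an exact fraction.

R_A = -161/3 kN, R_B = 29/3 kN

Load 1 — uniform load w=-12 kN/m over full span:
  R_A = wL/2 = (-12)·20/2 = -120 kN
  R_B = wL/2 = (-12)·20/2 = -120 kN
Load 2 — point force P=6 kN at a=10 m (b=L-a=10):
  R_A = Pb/L = 6·10/20 = 3 kN
  R_B = Pa/L = 6·10/20 = 3 kN
Load 3 — triangular load w₀=19 kN/m (0→w₀ over full span):
  R_A = w₀L/6 = 19·20/6 = 190/3 kN
  R_B = w₀L/3 = 19·20/3 = 380/3 kN
Superposition: R_A = -161/3 kN, R_B = 29/3 kN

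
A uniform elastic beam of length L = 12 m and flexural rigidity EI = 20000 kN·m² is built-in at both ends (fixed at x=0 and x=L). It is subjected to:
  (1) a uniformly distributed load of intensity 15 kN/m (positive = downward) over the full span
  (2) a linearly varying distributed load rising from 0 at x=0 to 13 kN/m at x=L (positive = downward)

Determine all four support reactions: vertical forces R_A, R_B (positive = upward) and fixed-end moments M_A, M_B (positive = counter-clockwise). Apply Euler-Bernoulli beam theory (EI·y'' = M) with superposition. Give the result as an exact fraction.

Load 1 — uniform load w=15 kN/m over full span:
  R_A = wL/2 = 15·12/2 = 90 kN
  M_A = wL²/12 = 15·12²/12 = 180 kN·m
  R_B = wL/2 = 15·12/2 = 90 kN
  M_B = -wL²/12 = -15·12²/12 = -180 kN·m
Load 2 — triangular load w₀=13 kN/m (0→w₀ over full span):
  R_A = 3w₀L/20 = 3·13·12/20 = 117/5 kN
  M_A = w₀L²/30 = 13·12²/30 = 312/5 kN·m
  R_B = 7w₀L/20 = 7·13·12/20 = 273/5 kN
  M_B = -w₀L²/20 = -13·12²/20 = -468/5 kN·m
Superposition: R_A = 567/5 kN, M_A = 1212/5 kN·m, R_B = 723/5 kN, M_B = -1368/5 kN·m

R_A = 567/5 kN, M_A = 1212/5 kN·m, R_B = 723/5 kN, M_B = -1368/5 kN·m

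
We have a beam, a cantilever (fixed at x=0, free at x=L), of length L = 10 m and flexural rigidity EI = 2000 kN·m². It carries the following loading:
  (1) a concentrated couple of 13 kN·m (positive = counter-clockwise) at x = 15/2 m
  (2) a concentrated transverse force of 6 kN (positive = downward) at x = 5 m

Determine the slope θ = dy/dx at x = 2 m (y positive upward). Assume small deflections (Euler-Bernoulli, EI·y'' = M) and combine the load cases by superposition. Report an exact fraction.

θ(2) = -11/1000 rad

Load 1 — applied couple M₀=13 kN·m at a=15/2 m (b=L-a=5/2):
  θ_1 = M₀x/EI  [x≤a] = 13·2/2000 = 13/1000 rad
Load 2 — point force P=6 kN at a=5 m (b=L-a=5):
  θ_2 = -Px(2a-x)/(2EI)  [x≤a] = -6·2·(2·5-2)/(2·2000) = -3/125 rad
Superposition: θ = Σ θ_i = -11/1000 rad ≈ -0.011000 rad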